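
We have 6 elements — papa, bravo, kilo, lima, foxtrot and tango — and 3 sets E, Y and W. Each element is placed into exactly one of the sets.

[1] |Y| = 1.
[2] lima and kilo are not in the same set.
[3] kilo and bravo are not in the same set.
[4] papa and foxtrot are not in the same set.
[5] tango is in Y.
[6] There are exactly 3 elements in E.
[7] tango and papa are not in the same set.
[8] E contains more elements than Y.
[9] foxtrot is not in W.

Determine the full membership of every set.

E = {bravo, foxtrot, lima}; Y = {tango}; W = {kilo, papa}

From (5): tango ∈ Y.
From (9): foxtrot ∉ W.
(1): Y already has 1, so the rest are out.
Only one set left: foxtrot ∈ E.
(4): papa ∉ E.
Only one set left: papa ∈ W.
Suppose bravo ∉ E: no assignment then satisfies all the clues, so bravo ∈ E.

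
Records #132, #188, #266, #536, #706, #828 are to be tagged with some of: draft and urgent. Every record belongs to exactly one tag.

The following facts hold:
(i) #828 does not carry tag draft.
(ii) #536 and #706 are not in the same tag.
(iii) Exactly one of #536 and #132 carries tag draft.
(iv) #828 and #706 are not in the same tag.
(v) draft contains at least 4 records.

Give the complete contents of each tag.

draft = {#132, #188, #266, #706}; urgent = {#536, #828}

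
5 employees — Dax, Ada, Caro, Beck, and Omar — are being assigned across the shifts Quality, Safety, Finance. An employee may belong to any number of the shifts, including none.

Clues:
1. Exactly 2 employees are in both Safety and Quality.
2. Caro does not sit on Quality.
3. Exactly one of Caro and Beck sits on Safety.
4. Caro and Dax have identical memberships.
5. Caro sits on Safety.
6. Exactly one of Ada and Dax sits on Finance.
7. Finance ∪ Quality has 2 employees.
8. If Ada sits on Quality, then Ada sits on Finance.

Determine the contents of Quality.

Quality = {Ada, Omar}

From (2): Caro ∉ Quality.
From (5): Caro ∈ Safety.
(3) (exactly one): Beck ∉ Safety.
(4): Dax matches Caro: Dax ∉ Quality.
(4): Dax matches Caro: Dax ∈ Safety.
Suppose Ada ∉ Quality: no assignment then satisfies all the clues, so Ada ∈ Quality.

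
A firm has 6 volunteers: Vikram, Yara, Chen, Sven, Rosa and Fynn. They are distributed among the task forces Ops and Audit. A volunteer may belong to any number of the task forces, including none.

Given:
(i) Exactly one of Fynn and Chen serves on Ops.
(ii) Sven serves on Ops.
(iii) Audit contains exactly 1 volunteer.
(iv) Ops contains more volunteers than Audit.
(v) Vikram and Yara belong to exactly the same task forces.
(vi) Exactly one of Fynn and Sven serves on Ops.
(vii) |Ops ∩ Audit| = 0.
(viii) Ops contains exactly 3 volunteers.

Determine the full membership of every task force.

Ops = {Chen, Rosa, Sven}; Audit = {Fynn}

From (ii): Sven ∈ Ops.
(vi) (exactly one): Fynn ∉ Ops.
(i) (exactly one): Chen ∈ Ops.
Suppose Vikram ∈ Ops: no assignment then satisfies all the clues, so Vikram ∉ Ops.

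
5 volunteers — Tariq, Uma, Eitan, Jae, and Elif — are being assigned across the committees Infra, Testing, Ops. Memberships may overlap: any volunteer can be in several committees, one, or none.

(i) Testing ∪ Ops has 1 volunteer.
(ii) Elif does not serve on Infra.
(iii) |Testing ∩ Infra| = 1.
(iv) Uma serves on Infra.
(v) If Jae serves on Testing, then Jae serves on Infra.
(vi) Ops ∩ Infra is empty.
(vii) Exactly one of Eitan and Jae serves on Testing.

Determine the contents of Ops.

Ops = {}

From (ii): Elif ∉ Infra.
From (iv): Uma ∈ Infra.
(vi) (disjoint): Uma ∉ Ops.
Suppose Tariq ∈ Ops: no assignment then satisfies all the clues, so Tariq ∉ Ops.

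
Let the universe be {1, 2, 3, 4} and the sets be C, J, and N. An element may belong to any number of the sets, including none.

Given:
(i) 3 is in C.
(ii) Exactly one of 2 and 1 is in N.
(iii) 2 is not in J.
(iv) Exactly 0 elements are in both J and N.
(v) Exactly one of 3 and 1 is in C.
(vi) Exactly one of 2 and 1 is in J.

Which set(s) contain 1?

1: J

From (i): 3 ∈ C.
From (iii): 2 ∉ J.
(v) (exactly one): 1 ∉ C.
(vi) (exactly one): 1 ∈ J.
Suppose 1 ∈ N: no assignment then satisfies all the clues, so 1 ∉ N.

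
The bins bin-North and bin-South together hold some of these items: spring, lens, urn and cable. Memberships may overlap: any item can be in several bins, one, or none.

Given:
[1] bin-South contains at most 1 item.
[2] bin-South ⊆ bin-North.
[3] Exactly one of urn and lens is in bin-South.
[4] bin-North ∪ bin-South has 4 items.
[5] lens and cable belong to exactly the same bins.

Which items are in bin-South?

bin-South = {urn}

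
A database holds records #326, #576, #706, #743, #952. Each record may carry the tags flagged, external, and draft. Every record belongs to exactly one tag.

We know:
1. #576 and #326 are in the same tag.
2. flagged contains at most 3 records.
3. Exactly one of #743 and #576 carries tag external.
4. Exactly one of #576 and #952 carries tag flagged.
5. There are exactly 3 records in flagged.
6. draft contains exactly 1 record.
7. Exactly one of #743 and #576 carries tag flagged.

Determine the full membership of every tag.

flagged = {#326, #576, #706}; external = {#743}; draft = {#952}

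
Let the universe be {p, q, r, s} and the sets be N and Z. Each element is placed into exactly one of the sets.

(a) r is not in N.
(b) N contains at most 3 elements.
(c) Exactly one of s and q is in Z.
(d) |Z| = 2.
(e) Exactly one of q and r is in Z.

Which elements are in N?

From (a): r ∉ N.
Only one set left: r ∈ Z.
(e) (exactly one): q ∉ Z.
Only one set left: q ∈ N.
(c) (exactly one): s ∈ Z.
(d): Z already has 2, so the rest are out.
Only one set left: p ∈ N.

N = {p, q}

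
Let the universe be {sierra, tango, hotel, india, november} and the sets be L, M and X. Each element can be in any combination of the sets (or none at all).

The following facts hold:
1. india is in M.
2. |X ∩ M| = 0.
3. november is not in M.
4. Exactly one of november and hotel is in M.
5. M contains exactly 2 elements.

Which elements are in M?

From (1): india ∈ M.
From (3): november ∉ M.
(4) (exactly one): hotel ∈ M.
(5): M already has 2, so the rest are out.

M = {hotel, india}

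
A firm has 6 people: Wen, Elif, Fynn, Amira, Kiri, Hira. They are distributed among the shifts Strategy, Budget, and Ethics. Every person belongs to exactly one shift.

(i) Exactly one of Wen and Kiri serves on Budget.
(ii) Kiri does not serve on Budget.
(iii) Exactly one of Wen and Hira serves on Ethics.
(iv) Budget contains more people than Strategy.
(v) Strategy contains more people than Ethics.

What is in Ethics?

From (ii): Kiri ∉ Budget.
(i) (exactly one): Wen ∈ Budget.
(iii) (exactly one): Hira ∈ Ethics.
Suppose Elif ∈ Ethics: no assignment then satisfies all the clues, so Elif ∉ Ethics.

Ethics = {Hira}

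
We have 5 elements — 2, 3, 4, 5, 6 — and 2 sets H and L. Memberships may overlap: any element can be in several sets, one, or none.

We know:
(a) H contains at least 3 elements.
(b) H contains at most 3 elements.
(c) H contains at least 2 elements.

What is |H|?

3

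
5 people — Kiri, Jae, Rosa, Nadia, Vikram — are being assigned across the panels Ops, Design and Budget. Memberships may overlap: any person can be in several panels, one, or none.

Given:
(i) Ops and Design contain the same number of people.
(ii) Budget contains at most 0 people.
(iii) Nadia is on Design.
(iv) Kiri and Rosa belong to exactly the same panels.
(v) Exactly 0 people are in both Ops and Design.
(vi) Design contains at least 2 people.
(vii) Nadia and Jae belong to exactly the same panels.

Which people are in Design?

Design = {Jae, Nadia}

From (iii): Nadia ∈ Design.
(ii): Budget already has 0, so the rest are out.
(vii): Jae matches Nadia: Jae ∈ Design.
Suppose Kiri ∈ Design: no assignment then satisfies all the clues, so Kiri ∉ Design.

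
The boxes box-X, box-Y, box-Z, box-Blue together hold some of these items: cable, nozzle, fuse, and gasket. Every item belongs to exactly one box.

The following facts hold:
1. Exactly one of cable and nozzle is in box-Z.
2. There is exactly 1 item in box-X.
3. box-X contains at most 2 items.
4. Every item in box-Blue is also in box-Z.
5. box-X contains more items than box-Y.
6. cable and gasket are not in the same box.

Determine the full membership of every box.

box-X = {cable}; box-Y = {}; box-Z = {fuse, gasket, nozzle}; box-Blue = {}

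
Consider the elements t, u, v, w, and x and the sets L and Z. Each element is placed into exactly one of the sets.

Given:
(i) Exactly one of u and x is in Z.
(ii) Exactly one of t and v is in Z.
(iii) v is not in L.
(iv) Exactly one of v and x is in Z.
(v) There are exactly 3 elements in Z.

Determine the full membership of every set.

From (iii): v ∉ L.
Only one set left: v ∈ Z.
(ii) (exactly one): t ∉ Z.
(iv) (exactly one): x ∉ Z.
(v): only 3 candidates remain for Z, so all are in.
Only one set left: t ∈ L.
Only one set left: x ∈ L.

L = {t, x}; Z = {u, v, w}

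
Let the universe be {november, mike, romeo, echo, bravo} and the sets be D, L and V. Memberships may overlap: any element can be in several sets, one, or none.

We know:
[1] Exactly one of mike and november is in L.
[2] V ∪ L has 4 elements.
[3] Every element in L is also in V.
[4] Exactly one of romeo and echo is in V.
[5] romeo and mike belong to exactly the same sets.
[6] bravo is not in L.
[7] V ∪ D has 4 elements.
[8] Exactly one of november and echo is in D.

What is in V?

V = {bravo, mike, november, romeo}

From (6): bravo ∉ L.
Suppose november ∉ V: no assignment then satisfies all the clues, so november ∈ V.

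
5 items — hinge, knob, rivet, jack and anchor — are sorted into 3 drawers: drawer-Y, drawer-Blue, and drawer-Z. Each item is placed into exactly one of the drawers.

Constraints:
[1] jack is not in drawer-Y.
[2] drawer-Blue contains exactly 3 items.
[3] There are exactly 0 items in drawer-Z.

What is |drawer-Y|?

2

From (1): jack ∉ drawer-Y.
(3): drawer-Z already has 0, so the rest are out.
Only one drawer left: jack ∈ drawer-Blue.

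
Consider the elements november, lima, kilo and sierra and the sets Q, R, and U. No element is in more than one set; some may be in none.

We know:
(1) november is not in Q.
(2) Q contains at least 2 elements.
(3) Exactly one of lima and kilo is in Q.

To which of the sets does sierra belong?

From (1): november ∉ Q.
Suppose sierra ∉ Q: no assignment then satisfies all the clues, so sierra ∈ Q.

sierra: Q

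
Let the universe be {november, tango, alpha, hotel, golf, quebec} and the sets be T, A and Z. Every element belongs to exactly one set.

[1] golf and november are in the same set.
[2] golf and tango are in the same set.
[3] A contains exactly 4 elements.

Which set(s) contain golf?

golf: A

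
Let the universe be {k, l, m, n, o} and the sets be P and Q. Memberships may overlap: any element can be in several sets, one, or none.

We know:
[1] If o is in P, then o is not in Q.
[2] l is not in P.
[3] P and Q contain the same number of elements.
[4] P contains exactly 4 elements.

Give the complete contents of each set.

From (2): l ∉ P.
(4): only 4 candidates remain for P, so all are in.
(1): o ∉ Q.
Suppose k ∉ Q: no assignment then satisfies all the clues, so k ∈ Q.

P = {k, m, n, o}; Q = {k, l, m, n}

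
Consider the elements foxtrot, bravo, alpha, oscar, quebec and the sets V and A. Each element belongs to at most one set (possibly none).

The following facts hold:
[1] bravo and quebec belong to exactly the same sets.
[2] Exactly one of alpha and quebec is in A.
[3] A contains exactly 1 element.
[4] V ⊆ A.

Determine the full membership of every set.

V = {}; A = {alpha}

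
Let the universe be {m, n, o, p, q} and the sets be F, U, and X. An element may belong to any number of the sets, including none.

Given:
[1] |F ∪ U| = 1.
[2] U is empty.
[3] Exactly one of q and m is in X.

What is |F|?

1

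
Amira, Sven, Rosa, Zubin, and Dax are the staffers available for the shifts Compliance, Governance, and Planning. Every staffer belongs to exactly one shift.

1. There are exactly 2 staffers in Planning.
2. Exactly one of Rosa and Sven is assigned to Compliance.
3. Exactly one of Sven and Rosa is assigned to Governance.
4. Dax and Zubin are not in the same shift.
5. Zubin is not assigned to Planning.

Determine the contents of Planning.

Planning = {Amira, Dax}

From (5): Zubin ∉ Planning.
Suppose Amira ∉ Planning: no assignment then satisfies all the clues, so Amira ∈ Planning.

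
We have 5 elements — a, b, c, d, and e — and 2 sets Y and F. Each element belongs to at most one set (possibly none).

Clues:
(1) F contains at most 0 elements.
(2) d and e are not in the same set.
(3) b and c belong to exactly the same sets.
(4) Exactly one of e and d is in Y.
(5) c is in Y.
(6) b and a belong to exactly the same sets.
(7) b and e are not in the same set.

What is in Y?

From (5): c ∈ Y.
(1): F already has 0, so the rest are out.
(3): b matches c: b ∈ Y.
(6): a matches b: a ∈ Y.
(7): e ∉ Y.
(4) (exactly one): d ∈ Y.

Y = {a, b, c, d}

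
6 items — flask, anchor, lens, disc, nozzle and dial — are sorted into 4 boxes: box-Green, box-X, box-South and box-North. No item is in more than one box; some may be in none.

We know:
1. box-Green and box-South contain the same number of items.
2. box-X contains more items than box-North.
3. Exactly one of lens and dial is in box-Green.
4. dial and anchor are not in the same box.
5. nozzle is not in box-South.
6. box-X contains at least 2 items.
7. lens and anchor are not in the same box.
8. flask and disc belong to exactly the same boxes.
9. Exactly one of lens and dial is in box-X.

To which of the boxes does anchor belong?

anchor: box-South

From (5): nozzle ∉ box-South.
Suppose anchor ∈ box-Green: no assignment then satisfies all the clues, so anchor ∉ box-Green.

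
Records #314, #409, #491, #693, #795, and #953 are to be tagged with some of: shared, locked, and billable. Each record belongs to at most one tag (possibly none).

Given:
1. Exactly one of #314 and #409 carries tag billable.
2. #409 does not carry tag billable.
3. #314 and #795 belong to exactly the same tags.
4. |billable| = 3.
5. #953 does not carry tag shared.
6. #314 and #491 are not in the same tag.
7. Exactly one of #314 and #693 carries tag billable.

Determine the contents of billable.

billable = {#314, #795, #953}

From (2): #409 ∉ billable.
From (5): #953 ∉ shared.
(1) (exactly one): #314 ∈ billable.
(3): #795 matches #314: #795 ∉ shared.
(3): #795 matches #314: #795 ∉ locked.
(3): #795 matches #314: #795 ∈ billable.
(6): #491 ∉ billable.
(7) (exactly one): #693 ∉ billable.
(4): only 3 candidates remain for billable, so all are in.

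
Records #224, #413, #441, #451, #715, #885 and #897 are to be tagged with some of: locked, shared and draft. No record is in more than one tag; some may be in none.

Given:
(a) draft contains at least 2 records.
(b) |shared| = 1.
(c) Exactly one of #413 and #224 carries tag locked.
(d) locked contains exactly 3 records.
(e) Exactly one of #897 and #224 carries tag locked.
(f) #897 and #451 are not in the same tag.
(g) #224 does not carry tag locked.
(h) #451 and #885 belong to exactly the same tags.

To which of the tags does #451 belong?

#451: draft

From (g): #224 ∉ locked.
(c) (exactly one): #413 ∈ locked.
(e) (exactly one): #897 ∈ locked.
(f): #451 ∉ locked.
(h): #885 matches #451: #885 ∉ locked.
Suppose #451 ∈ shared: no assignment then satisfies all the clues, so #451 ∉ shared.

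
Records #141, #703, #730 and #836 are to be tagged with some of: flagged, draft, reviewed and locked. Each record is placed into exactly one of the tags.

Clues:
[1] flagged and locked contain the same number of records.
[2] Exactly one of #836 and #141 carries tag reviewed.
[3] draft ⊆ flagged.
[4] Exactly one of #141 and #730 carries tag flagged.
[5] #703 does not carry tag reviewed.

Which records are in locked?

locked = {#703}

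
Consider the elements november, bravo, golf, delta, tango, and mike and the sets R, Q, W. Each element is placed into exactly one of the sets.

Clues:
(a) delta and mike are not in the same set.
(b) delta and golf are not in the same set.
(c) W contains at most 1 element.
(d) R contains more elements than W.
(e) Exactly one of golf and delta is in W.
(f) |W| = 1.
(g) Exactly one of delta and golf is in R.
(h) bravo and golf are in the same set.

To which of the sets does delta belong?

delta: W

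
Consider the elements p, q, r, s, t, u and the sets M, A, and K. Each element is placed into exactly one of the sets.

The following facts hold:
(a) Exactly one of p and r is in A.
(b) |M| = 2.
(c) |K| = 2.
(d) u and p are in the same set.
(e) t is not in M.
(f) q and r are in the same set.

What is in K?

K = {s, t}

From (e): t ∉ M.
Suppose p ∈ K: no assignment then satisfies all the clues, so p ∉ K.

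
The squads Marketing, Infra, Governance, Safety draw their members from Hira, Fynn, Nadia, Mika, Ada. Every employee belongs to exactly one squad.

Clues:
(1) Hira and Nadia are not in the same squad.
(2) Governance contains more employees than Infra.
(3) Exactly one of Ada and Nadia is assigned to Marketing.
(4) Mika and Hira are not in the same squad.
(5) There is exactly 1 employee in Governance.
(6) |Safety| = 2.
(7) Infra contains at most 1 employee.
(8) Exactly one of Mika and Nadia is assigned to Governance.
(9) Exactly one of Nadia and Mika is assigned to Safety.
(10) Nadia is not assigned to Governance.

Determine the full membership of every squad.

Marketing = {Ada, Hira}; Infra = {}; Governance = {Mika}; Safety = {Fynn, Nadia}

From (10): Nadia ∉ Governance.
(8) (exactly one): Mika ∈ Governance.
(9) (exactly one): Nadia ∈ Safety.
(1): Hira ∉ Safety.
(3) (exactly one): Ada ∈ Marketing.
(4): Hira ∉ Governance.
(5): Governance already has 1, so the rest are out.
(6): only 2 candidates remain for Safety, so all are in.
Suppose Hira ∉ Marketing: no assignment then satisfies all the clues, so Hira ∈ Marketing.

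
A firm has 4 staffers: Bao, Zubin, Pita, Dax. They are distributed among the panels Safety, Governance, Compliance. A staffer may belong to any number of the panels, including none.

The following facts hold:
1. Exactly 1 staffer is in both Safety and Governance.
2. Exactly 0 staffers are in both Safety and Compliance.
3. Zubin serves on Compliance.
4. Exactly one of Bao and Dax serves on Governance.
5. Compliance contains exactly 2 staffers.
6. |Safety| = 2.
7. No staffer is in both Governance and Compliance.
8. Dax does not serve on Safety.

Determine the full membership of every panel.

Safety = {Bao, Pita}; Governance = {Bao}; Compliance = {Dax, Zubin}

From (3): Zubin ∈ Compliance.
From (8): Dax ∉ Safety.
(7) (disjoint): Zubin ∉ Governance.
Suppose Bao ∉ Safety: no assignment then satisfies all the clues, so Bao ∈ Safety.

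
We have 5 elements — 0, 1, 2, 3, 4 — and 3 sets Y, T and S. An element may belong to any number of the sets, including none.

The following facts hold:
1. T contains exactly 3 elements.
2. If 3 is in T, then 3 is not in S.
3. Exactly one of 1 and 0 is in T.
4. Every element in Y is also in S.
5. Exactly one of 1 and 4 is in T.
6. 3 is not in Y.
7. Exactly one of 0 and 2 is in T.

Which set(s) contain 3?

3: T

From (6): 3 ∉ Y.
Suppose 3 ∉ T: no assignment then satisfies all the clues, so 3 ∈ T.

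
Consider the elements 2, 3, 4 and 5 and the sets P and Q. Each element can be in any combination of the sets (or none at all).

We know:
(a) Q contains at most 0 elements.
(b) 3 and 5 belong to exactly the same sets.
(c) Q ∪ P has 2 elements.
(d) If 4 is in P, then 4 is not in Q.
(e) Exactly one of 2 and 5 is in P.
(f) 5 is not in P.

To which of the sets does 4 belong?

From (f): 5 ∉ P.
(a): Q already has 0, so the rest are out.
(b): 3 matches 5: 3 ∉ P.
(e) (exactly one): 2 ∈ P.
Suppose 4 ∉ P: no assignment then satisfies all the clues, so 4 ∈ P.

4: P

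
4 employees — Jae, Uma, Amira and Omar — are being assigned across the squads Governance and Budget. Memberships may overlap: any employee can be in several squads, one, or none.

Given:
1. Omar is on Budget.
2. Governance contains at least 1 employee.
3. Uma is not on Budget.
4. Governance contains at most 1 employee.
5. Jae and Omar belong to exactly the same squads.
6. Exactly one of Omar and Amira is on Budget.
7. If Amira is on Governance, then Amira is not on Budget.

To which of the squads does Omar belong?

Omar: Budget

From (1): Omar ∈ Budget.
From (3): Uma ∉ Budget.
(5): Jae matches Omar: Jae ∈ Budget.
(6) (exactly one): Amira ∉ Budget.
Suppose Omar ∈ Governance: no assignment then satisfies all the clues, so Omar ∉ Governance.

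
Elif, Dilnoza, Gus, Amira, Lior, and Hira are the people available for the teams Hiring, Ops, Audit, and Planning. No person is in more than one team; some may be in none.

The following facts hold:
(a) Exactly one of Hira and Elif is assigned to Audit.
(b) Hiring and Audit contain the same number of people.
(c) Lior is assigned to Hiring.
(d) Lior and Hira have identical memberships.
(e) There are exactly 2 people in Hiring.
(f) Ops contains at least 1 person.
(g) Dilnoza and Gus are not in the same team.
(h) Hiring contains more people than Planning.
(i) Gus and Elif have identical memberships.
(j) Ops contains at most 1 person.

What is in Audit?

Audit = {Elif, Gus}

From (c): Lior ∈ Hiring.
(d): Hira matches Lior: Hira ∈ Hiring.
(e): Hiring already has 2, so the rest are out.
(a) (exactly one): Elif ∈ Audit.
(i): Gus matches Elif: Gus ∉ Ops.
(i): Gus matches Elif: Gus ∈ Audit.
(g): Dilnoza ∉ Audit.
Suppose Amira ∈ Audit: no assignment then satisfies all the clues, so Amira ∉ Audit.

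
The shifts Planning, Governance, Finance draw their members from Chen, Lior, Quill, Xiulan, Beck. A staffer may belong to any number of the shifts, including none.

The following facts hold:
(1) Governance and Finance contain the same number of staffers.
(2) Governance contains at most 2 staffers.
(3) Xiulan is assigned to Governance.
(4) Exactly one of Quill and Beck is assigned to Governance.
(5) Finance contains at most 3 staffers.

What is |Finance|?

2

From (3): Xiulan ∈ Governance.
Suppose Chen ∈ Governance: no assignment then satisfies all the clues, so Chen ∉ Governance.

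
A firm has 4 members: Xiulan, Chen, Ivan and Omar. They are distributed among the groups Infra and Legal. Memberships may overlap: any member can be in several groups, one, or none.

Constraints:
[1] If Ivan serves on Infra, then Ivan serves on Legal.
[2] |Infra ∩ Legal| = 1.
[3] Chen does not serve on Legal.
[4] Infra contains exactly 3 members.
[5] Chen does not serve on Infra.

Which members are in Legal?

Legal = {Ivan}

From (3): Chen ∉ Legal.
From (5): Chen ∉ Infra.
(4): only 3 candidates remain for Infra, so all are in.
(1): Ivan ∈ Legal.
Suppose Xiulan ∈ Legal: no assignment then satisfies all the clues, so Xiulan ∉ Legal.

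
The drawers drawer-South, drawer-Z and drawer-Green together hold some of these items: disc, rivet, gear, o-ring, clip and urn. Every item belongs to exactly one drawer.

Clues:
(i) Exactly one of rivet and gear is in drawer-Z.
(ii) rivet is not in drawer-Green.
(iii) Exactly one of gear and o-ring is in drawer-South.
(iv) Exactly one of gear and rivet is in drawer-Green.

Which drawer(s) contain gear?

From (ii): rivet ∉ drawer-Green.
(iv) (exactly one): gear ∈ drawer-Green.
(i) (exactly one): rivet ∈ drawer-Z.
(iii) (exactly one): o-ring ∈ drawer-South.

gear: drawer-Green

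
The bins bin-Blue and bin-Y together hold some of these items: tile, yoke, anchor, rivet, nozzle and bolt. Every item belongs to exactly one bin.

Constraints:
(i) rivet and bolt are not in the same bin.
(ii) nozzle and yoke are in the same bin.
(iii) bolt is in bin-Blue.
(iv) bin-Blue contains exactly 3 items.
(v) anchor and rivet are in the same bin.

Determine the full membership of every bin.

bin-Blue = {bolt, nozzle, yoke}; bin-Y = {anchor, rivet, tile}

From (iii): bolt ∈ bin-Blue.
(i): rivet ∉ bin-Blue.
(v): anchor matches rivet: anchor ∉ bin-Blue.
Only one bin left: anchor ∈ bin-Y.
Only one bin left: rivet ∈ bin-Y.
Suppose tile ∈ bin-Blue: no assignment then satisfies all the clues, so tile ∉ bin-Blue.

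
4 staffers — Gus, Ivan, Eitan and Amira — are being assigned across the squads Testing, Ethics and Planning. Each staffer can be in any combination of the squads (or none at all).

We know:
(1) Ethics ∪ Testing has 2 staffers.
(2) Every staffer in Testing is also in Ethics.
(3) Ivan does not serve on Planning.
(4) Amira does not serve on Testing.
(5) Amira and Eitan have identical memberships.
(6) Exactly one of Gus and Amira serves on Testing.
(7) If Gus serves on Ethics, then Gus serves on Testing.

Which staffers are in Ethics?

From (3): Ivan ∉ Planning.
From (4): Amira ∉ Testing.
(5): Eitan matches Amira: Eitan ∉ Testing.
(6) (exactly one): Gus ∈ Testing.
(2) with Gus ∈ Testing: Gus ∈ Ethics.
Suppose Ivan ∉ Ethics: no assignment then satisfies all the clues, so Ivan ∈ Ethics.

Ethics = {Gus, Ivan}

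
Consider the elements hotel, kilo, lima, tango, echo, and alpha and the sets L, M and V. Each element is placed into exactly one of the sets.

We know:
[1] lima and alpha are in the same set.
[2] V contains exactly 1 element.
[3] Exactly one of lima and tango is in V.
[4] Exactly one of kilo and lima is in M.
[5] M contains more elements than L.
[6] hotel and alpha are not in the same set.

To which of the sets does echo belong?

echo: M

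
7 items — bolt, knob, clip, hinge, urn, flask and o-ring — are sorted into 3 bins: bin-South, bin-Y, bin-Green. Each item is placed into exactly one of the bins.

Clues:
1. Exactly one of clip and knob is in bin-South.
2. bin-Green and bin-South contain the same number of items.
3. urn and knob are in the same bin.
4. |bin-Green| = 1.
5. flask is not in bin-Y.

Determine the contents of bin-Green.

bin-Green = {flask}

From (5): flask ∉ bin-Y.
Suppose bolt ∈ bin-Green: no assignment then satisfies all the clues, so bolt ∉ bin-Green.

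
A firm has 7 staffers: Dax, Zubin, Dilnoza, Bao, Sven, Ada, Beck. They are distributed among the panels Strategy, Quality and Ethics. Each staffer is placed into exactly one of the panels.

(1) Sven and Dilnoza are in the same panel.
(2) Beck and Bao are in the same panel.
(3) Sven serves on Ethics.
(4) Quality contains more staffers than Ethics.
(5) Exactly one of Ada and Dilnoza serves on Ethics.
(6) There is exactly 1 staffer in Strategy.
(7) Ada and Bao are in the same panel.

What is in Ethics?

Ethics = {Dilnoza, Sven}

From (3): Sven ∈ Ethics.
(1): Dilnoza matches Sven: Dilnoza ∉ Strategy.
(1): Dilnoza matches Sven: Dilnoza ∉ Quality.
(1): Dilnoza matches Sven: Dilnoza ∈ Ethics.
(5) (exactly one): Ada ∉ Ethics.
(7): Bao matches Ada: Bao ∉ Ethics.
(2): Beck matches Bao: Beck ∉ Ethics.
Suppose Dax ∈ Ethics: no assignment then satisfies all the clues, so Dax ∉ Ethics.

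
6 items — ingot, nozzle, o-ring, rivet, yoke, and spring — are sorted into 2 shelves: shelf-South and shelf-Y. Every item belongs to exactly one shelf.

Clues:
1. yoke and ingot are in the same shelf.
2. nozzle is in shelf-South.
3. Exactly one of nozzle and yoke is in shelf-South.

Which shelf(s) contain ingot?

ingot: shelf-Y

From (2): nozzle ∈ shelf-South.
(3) (exactly one): yoke ∉ shelf-South.
Only one shelf left: yoke ∈ shelf-Y.
(1): ingot matches yoke: ingot ∉ shelf-South.
(1): ingot matches yoke: ingot ∈ shelf-Y.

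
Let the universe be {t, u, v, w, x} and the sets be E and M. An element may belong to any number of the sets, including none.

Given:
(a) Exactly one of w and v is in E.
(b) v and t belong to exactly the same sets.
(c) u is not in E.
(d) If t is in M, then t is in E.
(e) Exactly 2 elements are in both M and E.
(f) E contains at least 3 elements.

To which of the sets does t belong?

t: E, M

From (c): u ∉ E.
Suppose t ∉ E: no assignment then satisfies all the clues, so t ∈ E.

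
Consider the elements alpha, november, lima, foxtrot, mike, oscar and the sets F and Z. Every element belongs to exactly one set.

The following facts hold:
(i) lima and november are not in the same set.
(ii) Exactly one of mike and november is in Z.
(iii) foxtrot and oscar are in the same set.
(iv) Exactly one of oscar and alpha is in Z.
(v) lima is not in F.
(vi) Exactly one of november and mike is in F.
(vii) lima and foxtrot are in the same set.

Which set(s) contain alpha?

alpha: F

From (v): lima ∉ F.
(vii): foxtrot matches lima: foxtrot ∉ F.
Only one set left: lima ∈ Z.
Only one set left: foxtrot ∈ Z.
(i): november ∉ Z.
(ii) (exactly one): mike ∈ Z.
(iii): oscar matches foxtrot: oscar ∉ F.
(iii): oscar matches foxtrot: oscar ∈ Z.
(iv) (exactly one): alpha ∉ Z.
(vi) (exactly one): november ∈ F.
Only one set left: alpha ∈ F.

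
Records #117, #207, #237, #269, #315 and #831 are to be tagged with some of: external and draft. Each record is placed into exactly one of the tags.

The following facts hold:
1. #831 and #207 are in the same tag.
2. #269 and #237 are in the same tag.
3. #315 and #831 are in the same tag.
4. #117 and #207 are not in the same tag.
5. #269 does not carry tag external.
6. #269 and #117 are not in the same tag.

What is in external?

From (5): #269 ∉ external.
(2): #237 matches #269: #237 ∉ external.
Only one tag left: #237 ∈ draft.
Only one tag left: #269 ∈ draft.
(6): #117 ∉ draft.
Only one tag left: #117 ∈ external.
(4): #207 ∉ external.
Only one tag left: #207 ∈ draft.
(1): #831 matches #207: #831 ∉ external.
(1): #831 matches #207: #831 ∈ draft.
(3): #315 matches #831: #315 ∉ external.
(3): #315 matches #831: #315 ∈ draft.

external = {#117}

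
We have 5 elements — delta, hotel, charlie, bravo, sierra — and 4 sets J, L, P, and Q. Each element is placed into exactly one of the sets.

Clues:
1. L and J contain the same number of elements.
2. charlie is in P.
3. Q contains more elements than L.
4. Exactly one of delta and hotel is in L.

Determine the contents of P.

P = {charlie}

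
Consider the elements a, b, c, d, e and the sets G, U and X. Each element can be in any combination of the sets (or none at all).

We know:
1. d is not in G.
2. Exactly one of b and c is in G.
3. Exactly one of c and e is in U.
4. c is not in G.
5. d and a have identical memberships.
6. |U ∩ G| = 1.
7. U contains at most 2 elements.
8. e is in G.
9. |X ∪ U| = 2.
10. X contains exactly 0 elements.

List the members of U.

U = {b, c}

From (1): d ∉ G.
From (4): c ∉ G.
From (8): e ∈ G.
(2) (exactly one): b ∈ G.
(5): a matches d: a ∉ G.
(10): X already has 0, so the rest are out.
Suppose a ∈ U: no assignment then satisfies all the clues, so a ∉ U.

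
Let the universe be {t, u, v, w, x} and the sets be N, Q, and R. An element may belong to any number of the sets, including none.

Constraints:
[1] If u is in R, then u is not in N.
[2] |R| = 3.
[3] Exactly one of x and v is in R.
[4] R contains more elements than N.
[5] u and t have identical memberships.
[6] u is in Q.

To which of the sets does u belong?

u: Q, R

From (6): u ∈ Q.
(5): t matches u: t ∈ Q.
Suppose u ∈ N: no assignment then satisfies all the clues, so u ∉ N.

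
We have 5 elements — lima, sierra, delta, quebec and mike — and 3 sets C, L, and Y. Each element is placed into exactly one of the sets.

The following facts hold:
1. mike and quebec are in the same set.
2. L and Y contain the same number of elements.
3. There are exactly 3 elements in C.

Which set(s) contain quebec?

quebec: C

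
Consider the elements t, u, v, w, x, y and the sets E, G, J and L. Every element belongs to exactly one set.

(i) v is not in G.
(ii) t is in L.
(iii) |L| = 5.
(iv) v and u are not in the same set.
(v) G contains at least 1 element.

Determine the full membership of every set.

From (i): v ∉ G.
From (ii): t ∈ L.
Suppose u ∈ E: no assignment then satisfies all the clues, so u ∉ E.

E = {}; G = {u}; J = {}; L = {t, v, w, x, y}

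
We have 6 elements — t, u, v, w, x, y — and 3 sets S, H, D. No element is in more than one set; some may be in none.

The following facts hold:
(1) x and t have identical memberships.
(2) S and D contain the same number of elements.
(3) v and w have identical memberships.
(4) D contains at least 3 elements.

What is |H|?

0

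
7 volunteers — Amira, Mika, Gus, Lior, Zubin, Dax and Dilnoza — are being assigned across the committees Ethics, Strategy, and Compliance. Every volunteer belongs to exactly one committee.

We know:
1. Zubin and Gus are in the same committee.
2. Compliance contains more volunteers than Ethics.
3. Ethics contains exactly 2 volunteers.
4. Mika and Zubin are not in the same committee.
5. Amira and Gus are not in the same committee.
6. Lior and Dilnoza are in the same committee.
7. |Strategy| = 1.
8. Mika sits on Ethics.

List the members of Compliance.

Compliance = {Dilnoza, Gus, Lior, Zubin}

From (8): Mika ∈ Ethics.
(4): Zubin ∉ Ethics.
(1): Gus matches Zubin: Gus ∉ Ethics.
Suppose Amira ∈ Compliance: no assignment then satisfies all the clues, so Amira ∉ Compliance.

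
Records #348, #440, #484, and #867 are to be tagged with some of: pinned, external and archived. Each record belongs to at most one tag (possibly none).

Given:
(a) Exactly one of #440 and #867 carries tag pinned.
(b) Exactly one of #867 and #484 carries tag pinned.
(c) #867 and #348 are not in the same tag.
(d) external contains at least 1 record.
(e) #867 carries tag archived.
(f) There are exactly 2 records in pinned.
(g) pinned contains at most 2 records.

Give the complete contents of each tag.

pinned = {#440, #484}; external = {#348}; archived = {#867}

From (e): #867 ∈ archived.
(a) (exactly one): #440 ∈ pinned.
(b) (exactly one): #484 ∈ pinned.
(c): #348 ∉ archived.
(d): only 1 candidates remain for external, so all are in.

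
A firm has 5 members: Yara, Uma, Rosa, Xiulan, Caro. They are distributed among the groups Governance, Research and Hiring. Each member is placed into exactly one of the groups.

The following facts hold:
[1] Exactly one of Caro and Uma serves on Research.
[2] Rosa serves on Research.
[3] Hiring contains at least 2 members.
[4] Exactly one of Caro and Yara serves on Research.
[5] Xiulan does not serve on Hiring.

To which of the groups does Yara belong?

Yara: Hiring

From (2): Rosa ∈ Research.
From (5): Xiulan ∉ Hiring.
Suppose Yara ∈ Governance: no assignment then satisfies all the clues, so Yara ∉ Governance.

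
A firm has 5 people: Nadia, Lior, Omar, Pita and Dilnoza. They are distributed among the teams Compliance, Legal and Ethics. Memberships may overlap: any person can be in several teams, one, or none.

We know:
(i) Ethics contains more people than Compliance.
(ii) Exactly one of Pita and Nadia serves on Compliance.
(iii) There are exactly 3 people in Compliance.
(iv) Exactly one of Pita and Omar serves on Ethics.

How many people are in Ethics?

4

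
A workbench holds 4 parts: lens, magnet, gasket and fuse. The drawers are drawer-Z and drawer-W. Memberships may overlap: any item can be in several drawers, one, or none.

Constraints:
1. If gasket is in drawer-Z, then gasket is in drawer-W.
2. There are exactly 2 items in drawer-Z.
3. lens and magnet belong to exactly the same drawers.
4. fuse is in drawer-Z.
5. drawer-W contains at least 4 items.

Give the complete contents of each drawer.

From (4): fuse ∈ drawer-Z.
(5): only 4 candidates remain for drawer-W, so all are in.
Suppose lens ∈ drawer-Z: no assignment then satisfies all the clues, so lens ∉ drawer-Z.

drawer-Z = {fuse, gasket}; drawer-W = {fuse, gasket, lens, magnet}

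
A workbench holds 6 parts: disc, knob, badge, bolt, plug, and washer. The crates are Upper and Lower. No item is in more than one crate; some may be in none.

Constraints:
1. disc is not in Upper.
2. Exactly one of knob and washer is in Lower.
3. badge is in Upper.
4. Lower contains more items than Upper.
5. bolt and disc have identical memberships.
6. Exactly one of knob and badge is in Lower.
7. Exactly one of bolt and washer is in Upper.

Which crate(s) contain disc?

disc: Lower

From (1): disc ∉ Upper.
From (3): badge ∈ Upper.
(5): bolt matches disc: bolt ∉ Upper.
(6) (exactly one): knob ∈ Lower.
(7) (exactly one): washer ∈ Upper.
Suppose disc ∉ Lower: no assignment then satisfies all the clues, so disc ∈ Lower.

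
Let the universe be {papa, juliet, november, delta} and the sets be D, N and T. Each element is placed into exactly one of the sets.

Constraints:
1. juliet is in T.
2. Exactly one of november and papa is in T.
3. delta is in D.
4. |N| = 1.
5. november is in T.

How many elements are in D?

1

From (1): juliet ∈ T.
From (3): delta ∈ D.
From (5): november ∈ T.
(2) (exactly one): papa ∉ T.
(4): only 1 candidates remain for N, so all are in.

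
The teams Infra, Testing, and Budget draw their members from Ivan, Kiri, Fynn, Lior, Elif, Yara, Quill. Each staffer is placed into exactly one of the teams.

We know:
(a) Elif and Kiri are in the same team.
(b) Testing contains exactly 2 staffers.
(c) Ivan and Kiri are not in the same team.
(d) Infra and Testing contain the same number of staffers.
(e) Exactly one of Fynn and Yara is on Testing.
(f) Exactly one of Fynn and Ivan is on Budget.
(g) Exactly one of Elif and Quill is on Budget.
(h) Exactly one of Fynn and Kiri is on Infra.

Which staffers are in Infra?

Infra = {Elif, Kiri}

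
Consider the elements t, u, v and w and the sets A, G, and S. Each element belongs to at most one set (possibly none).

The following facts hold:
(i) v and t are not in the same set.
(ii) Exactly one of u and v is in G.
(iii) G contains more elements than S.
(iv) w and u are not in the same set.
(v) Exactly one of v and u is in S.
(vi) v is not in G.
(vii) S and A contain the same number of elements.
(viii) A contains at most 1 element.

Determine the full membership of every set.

A = {w}; G = {t, u}; S = {v}

From (vi): v ∉ G.
(ii) (exactly one): u ∈ G.
(iv): w ∉ G.
(v) (exactly one): v ∈ S.
(i): t ∉ S.
Suppose t ∈ A: no assignment then satisfies all the clues, so t ∉ A.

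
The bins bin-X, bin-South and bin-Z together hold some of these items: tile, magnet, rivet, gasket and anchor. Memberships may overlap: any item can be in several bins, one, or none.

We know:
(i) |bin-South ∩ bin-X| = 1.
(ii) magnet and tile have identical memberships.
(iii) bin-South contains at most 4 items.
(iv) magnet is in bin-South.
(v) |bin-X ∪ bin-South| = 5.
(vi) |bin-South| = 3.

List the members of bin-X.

bin-X = {anchor, gasket, rivet}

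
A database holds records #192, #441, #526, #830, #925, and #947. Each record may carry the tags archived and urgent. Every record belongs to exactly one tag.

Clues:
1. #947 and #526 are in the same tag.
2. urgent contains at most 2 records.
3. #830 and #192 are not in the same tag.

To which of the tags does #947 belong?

#947: archived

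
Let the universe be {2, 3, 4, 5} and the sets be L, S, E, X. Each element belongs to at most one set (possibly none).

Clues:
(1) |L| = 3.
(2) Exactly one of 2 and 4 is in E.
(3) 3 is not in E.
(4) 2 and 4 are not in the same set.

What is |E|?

1

From (3): 3 ∉ E.
Suppose 2 ∈ S: no assignment then satisfies all the clues, so 2 ∉ S.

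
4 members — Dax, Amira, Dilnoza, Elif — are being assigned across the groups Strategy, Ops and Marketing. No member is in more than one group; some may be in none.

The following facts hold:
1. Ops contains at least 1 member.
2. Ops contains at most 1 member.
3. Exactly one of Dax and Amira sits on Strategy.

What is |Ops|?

1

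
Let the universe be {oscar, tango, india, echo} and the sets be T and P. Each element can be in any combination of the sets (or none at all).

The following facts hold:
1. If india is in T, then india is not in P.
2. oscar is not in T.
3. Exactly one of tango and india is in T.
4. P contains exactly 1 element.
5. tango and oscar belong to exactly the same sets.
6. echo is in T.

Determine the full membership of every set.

T = {echo, india}; P = {echo}

From (2): oscar ∉ T.
From (6): echo ∈ T.
(5): tango matches oscar: tango ∉ T.
(3) (exactly one): india ∈ T.
(1): india ∉ P.
Suppose oscar ∈ P: no assignment then satisfies all the clues, so oscar ∉ P.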